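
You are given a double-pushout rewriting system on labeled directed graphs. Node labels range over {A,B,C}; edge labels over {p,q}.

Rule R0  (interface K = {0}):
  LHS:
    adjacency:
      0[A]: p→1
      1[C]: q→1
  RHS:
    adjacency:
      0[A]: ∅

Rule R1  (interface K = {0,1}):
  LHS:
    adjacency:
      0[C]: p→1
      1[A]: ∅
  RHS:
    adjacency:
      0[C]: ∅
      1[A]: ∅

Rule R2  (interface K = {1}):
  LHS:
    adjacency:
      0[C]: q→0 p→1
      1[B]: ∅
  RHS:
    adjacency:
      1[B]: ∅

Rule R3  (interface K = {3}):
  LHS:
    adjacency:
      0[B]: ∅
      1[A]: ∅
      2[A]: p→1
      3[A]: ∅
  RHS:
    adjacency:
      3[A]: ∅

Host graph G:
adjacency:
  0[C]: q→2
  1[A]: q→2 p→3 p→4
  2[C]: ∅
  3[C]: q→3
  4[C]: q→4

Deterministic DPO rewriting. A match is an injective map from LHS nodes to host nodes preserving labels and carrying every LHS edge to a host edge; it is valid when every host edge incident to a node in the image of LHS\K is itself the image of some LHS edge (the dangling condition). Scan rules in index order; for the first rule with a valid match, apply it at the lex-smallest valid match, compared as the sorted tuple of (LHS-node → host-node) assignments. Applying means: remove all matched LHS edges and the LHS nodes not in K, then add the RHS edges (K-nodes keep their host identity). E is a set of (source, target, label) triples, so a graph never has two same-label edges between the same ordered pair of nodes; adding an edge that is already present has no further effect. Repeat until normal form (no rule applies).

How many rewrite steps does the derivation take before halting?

Answer: 2

Derivation:
initial: |V|=5 |E|=6  E = 0-q->2 1-q->2 1-p->3 1-p->4 3-q->3 4-q->4
step 1: apply R0 at {0↦1, 1↦3}  → |V|=4 |E|=4  E = 0-q->2 1-q->2 1-p->4 4-q->4
step 2: apply R0 at {0↦1, 1↦4}  → |V|=3 |E|=2  E = 0-q->2 1-q->2
final graph: no rule applies after step 2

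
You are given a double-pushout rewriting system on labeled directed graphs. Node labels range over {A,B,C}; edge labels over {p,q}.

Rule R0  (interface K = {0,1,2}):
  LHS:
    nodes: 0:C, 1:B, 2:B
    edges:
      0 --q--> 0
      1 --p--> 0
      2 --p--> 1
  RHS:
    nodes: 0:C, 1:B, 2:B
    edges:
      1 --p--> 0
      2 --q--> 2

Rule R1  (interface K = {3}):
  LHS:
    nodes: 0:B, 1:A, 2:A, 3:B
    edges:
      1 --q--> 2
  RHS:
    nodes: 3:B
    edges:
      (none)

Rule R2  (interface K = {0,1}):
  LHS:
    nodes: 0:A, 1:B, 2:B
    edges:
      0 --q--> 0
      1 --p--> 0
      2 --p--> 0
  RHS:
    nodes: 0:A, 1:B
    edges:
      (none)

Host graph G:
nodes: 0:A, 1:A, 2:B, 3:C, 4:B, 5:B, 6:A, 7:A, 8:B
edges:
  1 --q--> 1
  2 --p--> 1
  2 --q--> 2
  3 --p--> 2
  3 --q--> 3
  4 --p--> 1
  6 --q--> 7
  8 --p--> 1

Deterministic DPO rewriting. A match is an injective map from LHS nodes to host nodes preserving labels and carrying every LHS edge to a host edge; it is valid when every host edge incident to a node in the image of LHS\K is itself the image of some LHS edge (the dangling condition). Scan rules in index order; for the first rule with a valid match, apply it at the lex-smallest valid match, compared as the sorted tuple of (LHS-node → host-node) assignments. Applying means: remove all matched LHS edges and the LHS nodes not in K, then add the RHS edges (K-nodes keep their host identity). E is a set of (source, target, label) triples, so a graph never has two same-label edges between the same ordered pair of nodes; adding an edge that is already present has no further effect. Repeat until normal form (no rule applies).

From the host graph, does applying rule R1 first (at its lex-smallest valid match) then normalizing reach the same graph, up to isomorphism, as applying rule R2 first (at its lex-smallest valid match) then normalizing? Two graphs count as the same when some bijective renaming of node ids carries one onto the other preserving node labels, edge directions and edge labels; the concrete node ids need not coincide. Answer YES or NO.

branch R1-first: apply at {0↦5, 1↦6, 2↦7, 3↦2} → |E|=7, then 1 more step(s) → NF |V|=5 |E|=4 V={0:A, 1:A, 2:B, 3:C, 8:B} E=2-q->2 3-p->2 3-q->3 8-p->1
branch R2-first: apply at {0↦1, 1↦2, 2↦4} → |E|=5, then 1 more step(s) → NF |V|=5 |E|=4 V={0:A, 1:A, 2:B, 3:C, 8:B} E=2-q->2 3-p->2 3-q->3 8-p->1
graphs isomorphic (equal up to label-preserving node renaming)

Answer: YES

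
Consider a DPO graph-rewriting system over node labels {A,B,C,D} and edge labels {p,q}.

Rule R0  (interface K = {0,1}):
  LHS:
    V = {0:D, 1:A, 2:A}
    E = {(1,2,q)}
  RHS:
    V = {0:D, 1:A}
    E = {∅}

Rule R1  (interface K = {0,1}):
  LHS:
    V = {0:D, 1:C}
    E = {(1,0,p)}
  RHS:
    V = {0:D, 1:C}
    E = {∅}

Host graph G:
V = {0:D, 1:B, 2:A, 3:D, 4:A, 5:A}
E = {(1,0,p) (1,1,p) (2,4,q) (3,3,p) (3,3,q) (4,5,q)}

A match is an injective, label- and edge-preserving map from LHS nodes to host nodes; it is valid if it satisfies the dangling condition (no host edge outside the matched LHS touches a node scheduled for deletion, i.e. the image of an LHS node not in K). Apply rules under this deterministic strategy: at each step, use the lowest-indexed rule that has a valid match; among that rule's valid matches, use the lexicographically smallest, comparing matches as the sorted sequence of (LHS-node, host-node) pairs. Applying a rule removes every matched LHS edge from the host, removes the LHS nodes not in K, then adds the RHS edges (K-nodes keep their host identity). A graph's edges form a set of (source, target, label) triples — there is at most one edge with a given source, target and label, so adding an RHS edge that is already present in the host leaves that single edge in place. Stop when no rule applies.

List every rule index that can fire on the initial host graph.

Answer: [R0]

Derivation:
R0: 2 valid matches — {0↦0, 1↦4, 2↦5}, {0↦3, 1↦4, 2↦5}
R1: no valid match — LHS pattern not found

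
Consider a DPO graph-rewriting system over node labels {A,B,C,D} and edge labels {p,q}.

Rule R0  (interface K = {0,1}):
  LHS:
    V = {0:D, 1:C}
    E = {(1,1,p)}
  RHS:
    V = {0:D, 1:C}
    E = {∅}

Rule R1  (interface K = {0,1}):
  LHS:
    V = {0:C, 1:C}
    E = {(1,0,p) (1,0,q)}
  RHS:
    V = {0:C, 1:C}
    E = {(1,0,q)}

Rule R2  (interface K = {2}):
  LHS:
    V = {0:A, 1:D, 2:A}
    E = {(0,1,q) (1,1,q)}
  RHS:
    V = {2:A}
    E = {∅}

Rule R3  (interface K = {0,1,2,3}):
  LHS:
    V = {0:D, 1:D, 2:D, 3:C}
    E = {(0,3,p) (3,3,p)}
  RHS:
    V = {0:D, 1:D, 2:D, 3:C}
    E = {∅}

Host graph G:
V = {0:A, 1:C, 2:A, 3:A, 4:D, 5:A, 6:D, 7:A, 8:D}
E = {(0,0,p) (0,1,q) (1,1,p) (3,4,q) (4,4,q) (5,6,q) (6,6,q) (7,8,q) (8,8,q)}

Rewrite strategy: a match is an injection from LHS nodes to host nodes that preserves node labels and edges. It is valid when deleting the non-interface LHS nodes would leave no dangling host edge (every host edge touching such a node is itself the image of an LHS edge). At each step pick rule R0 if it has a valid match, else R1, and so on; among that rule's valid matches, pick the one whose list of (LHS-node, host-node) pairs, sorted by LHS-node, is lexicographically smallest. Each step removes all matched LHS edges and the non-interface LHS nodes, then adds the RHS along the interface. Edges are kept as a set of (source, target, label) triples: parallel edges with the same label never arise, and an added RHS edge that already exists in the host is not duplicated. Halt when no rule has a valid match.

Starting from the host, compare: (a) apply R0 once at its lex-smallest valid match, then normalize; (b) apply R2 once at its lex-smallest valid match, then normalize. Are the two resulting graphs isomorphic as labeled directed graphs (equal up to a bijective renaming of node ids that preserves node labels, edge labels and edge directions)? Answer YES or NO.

Answer: YES

Steps:
branch R0-first: apply at {0↦4, 1↦1} → |E|=8, then 3 more step(s) → NF |V|=3 |E|=2 V={0:A, 1:C, 2:A} E=0-p->0 0-q->1
branch R2-first: apply at {0↦3, 1↦4, 2↦0} → |E|=7, then 3 more step(s) → NF |V|=3 |E|=2 V={0:A, 1:C, 2:A} E=0-p->0 0-q->1
graphs isomorphic (equal up to label-preserving node renaming)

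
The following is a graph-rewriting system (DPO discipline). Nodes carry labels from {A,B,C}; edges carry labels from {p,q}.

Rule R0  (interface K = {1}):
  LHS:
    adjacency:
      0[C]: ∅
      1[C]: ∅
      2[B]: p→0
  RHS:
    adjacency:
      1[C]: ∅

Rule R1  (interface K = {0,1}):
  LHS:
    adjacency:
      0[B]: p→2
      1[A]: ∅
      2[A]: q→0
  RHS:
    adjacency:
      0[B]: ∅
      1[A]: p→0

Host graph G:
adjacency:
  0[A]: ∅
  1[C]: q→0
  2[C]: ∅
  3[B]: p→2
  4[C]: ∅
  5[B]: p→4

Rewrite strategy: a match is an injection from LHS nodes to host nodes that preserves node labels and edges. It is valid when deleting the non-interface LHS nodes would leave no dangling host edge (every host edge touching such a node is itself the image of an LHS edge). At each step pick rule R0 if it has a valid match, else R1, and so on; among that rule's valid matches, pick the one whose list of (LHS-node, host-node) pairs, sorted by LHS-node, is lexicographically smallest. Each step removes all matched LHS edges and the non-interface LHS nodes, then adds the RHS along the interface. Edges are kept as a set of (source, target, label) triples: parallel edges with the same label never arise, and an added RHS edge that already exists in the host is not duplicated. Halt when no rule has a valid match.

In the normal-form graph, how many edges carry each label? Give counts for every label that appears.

Answer: q:1

Rewrite trace:
[0] host  ⇒  6 nodes, 3 edges  {1-q->0 3-p->2 5-p->4}
[1] R0 @ {0↦2, 1↦1, 2↦3}  ⇒  4 nodes, 2 edges  {1-q->0 5-p->4}
[2] R0 @ {0↦4, 1↦1, 2↦5}  ⇒  2 nodes, 1 edges  {1-q->0}
final graph: no rule applies after step 2
NF edges: [(1, 0, 'q')]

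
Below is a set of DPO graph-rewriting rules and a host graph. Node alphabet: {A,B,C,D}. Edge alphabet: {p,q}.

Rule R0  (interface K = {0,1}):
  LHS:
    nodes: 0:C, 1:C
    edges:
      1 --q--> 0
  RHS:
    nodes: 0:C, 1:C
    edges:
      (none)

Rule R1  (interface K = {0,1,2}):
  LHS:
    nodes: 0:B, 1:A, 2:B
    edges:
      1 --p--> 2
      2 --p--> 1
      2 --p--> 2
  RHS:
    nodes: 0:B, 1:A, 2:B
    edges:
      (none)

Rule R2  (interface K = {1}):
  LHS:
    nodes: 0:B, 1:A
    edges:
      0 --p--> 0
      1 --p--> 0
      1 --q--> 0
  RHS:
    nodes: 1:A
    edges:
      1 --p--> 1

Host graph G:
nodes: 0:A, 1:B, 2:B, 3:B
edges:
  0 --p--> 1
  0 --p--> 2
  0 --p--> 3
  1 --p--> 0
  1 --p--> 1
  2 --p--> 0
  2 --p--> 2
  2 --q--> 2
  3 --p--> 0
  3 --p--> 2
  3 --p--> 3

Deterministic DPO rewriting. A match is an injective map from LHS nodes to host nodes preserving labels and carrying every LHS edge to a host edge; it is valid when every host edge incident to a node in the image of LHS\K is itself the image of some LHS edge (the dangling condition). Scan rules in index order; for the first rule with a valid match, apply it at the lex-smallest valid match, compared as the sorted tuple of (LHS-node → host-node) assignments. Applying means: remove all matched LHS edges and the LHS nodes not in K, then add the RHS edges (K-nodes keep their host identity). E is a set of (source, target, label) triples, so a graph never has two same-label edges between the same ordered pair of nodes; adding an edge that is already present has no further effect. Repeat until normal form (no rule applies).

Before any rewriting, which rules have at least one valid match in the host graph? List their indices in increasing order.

Answer: [R1]

Derivation:
R0: no valid match — LHS pattern not found
R1: 6 valid matches — {0↦1, 1↦0, 2↦2}, {0↦1, 1↦0, 2↦3}, {0↦2, 1↦0, 2↦1} (+3 more)
R2: no valid match — LHS pattern not found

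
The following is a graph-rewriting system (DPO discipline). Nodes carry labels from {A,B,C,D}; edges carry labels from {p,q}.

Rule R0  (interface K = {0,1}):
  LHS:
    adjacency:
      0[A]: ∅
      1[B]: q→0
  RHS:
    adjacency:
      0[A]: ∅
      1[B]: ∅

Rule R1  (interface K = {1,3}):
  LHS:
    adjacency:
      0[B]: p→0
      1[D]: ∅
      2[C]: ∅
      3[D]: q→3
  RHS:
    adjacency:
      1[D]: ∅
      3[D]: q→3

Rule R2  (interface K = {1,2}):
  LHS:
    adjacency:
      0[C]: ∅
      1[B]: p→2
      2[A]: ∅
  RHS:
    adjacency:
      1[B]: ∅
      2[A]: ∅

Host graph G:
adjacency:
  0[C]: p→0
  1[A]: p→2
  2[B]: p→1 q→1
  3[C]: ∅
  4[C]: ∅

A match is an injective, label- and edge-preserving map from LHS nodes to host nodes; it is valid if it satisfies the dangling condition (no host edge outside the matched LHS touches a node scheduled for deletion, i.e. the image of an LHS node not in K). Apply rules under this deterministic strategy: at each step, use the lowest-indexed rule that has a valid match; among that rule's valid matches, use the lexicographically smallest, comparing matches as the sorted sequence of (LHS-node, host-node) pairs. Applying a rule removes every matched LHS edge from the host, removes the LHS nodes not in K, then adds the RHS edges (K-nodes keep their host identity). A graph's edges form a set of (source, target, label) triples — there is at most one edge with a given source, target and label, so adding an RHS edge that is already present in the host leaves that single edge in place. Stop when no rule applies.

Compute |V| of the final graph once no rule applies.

Answer: 4

Rewrite trace:
start.  V:5 E:4  edges: 0-p->0 1-p->2 2-p->1 2-q->1
1. fire R0 via {0↦1, 1↦2}  →  V:5 E:3  edges: 0-p->0 1-p->2 2-p->1
2. fire R2 via {0↦3, 1↦2, 2↦1}  →  V:4 E:2  edges: 0-p->0 1-p->2
halt: no rule applies after step 2
NF nodes: {0:C, 1:A, 2:B, 4:C}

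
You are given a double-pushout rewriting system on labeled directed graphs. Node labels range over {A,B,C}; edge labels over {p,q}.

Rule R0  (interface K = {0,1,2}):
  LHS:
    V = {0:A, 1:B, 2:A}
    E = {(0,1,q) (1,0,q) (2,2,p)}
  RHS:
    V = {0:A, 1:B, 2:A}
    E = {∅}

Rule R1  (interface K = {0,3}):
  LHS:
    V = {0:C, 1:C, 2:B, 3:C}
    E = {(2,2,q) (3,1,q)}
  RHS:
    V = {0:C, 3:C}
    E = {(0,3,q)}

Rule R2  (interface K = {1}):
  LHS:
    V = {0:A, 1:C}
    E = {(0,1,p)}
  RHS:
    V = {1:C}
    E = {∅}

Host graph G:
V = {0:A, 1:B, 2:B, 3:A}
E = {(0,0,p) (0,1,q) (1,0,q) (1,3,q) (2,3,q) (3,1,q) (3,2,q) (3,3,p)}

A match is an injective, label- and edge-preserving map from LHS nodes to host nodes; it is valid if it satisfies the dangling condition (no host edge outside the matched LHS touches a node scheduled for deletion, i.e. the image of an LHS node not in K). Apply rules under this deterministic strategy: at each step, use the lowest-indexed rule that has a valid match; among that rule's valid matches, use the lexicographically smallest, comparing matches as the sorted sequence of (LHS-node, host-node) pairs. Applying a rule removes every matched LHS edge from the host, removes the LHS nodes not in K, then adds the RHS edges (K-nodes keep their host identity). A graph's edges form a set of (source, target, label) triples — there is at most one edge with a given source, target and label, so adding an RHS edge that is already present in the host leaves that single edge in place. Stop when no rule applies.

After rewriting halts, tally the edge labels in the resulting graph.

start.  V:4 E:8  edges: 0-p->0 0-q->1 1-q->0 1-q->3 2-q->3 3-q->1 3-q->2 3-p->3
1. fire R0 via {0↦0, 1↦1, 2↦3}  →  V:4 E:5  edges: 0-p->0 1-q->3 2-q->3 3-q->1 3-q->2
2. fire R0 via {0↦3, 1↦1, 2↦0}  →  V:4 E:2  edges: 2-q->3 3-q->2
final graph: no rule applies after step 2
NF edges: [(2, 3, 'q'), (3, 2, 'q')]

Answer: q:2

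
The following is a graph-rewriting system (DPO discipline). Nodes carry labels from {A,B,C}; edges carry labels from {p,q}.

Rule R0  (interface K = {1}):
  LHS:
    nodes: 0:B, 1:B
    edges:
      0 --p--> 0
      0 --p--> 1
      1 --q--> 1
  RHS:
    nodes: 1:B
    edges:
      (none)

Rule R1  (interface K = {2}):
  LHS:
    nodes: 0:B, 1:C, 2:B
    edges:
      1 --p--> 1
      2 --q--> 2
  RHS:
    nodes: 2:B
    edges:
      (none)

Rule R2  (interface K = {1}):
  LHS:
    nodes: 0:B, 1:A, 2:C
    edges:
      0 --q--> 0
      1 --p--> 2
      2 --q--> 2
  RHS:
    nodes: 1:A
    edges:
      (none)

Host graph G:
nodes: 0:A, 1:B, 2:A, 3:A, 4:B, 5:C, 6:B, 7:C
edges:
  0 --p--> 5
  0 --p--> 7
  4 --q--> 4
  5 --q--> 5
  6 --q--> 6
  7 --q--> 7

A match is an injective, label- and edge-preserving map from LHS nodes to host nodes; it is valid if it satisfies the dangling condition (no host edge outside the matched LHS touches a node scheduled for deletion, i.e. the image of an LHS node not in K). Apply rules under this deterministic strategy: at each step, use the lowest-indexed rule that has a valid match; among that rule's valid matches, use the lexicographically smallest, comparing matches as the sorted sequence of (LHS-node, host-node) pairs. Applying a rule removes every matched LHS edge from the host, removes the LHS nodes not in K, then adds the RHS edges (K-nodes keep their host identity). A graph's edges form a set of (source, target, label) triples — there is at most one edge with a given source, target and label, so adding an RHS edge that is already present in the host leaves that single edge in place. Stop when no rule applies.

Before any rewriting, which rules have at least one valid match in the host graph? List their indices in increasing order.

Answer: [R2]

Derivation:
R0: no valid match — LHS pattern not found
R1: no valid match — LHS pattern not found
R2: 4 valid matches — {0↦4, 1↦0, 2↦5}, {0↦4, 1↦0, 2↦7}, {0↦6, 1↦0, 2↦5} (+1 more)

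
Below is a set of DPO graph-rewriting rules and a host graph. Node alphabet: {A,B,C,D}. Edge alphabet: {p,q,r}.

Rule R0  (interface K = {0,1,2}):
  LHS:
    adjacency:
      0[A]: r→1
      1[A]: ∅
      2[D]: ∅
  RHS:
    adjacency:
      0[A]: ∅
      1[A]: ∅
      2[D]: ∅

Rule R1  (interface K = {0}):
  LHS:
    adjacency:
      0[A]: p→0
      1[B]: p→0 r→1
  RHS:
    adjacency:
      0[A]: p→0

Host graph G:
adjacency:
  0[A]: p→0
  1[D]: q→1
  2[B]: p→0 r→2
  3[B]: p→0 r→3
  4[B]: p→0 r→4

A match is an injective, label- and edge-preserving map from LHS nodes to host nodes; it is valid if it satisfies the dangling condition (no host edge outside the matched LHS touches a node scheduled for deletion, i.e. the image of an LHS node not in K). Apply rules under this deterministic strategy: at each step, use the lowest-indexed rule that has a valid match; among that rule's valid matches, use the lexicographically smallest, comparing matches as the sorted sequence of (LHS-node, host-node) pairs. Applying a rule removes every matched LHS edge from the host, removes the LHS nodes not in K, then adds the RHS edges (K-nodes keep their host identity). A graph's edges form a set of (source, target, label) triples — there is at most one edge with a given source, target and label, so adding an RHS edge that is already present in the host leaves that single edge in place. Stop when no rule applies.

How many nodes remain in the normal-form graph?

[0] host  ⇒  5 nodes, 8 edges  {0-p->0 1-q->1 2-p->0 2-r->2 3-p->0 3-r->3 4-p->0 4-r->4}
[1] R1 @ {0↦0, 1↦2}  ⇒  4 nodes, 6 edges  {0-p->0 1-q->1 3-p->0 3-r->3 4-p->0 4-r->4}
[2] R1 @ {0↦0, 1↦3}  ⇒  3 nodes, 4 edges  {0-p->0 1-q->1 4-p->0 4-r->4}
[3] R1 @ {0↦0, 1↦4}  ⇒  2 nodes, 2 edges  {0-p->0 1-q->1}
normal form: no rule applies after step 3
NF nodes: {0:A, 1:D}

Answer: 2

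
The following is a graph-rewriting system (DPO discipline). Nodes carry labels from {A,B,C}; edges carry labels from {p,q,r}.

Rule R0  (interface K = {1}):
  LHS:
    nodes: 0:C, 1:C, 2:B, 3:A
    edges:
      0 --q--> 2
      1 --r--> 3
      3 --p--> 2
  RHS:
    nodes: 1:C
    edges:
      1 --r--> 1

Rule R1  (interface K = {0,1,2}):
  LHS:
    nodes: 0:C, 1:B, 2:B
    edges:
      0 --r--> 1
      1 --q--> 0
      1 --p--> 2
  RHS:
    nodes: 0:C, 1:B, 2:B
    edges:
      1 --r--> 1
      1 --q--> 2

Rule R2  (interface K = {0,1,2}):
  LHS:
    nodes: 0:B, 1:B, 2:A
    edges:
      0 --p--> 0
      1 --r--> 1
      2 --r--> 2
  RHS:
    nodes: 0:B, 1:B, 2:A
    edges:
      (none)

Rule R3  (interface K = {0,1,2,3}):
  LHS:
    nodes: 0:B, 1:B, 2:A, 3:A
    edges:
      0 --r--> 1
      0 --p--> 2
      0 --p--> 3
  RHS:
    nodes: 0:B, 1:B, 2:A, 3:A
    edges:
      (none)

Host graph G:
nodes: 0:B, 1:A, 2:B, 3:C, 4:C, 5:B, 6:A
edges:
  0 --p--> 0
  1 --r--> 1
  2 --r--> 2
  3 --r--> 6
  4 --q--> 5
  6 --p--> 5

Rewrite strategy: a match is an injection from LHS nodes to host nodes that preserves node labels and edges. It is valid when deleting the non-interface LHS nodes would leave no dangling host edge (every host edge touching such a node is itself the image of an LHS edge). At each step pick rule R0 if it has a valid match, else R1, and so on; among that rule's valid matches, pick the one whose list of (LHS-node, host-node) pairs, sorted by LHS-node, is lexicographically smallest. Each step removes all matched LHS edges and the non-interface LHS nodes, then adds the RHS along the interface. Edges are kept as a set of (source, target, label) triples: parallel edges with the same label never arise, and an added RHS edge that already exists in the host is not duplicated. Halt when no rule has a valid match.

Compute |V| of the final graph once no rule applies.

[0] host  ⇒  7 nodes, 6 edges  {0-p->0 1-r->1 2-r->2 3-r->6 4-q->5 6-p->5}
[1] R0 @ {0↦4, 1↦3, 2↦5, 3↦6}  ⇒  4 nodes, 4 edges  {0-p->0 1-r->1 2-r->2 3-r->3}
[2] R2 @ {0↦0, 1↦2, 2↦1}  ⇒  4 nodes, 1 edges  {3-r->3}
final graph: no rule applies after step 2
NF nodes: {0:B, 1:A, 2:B, 3:C}

Answer: 4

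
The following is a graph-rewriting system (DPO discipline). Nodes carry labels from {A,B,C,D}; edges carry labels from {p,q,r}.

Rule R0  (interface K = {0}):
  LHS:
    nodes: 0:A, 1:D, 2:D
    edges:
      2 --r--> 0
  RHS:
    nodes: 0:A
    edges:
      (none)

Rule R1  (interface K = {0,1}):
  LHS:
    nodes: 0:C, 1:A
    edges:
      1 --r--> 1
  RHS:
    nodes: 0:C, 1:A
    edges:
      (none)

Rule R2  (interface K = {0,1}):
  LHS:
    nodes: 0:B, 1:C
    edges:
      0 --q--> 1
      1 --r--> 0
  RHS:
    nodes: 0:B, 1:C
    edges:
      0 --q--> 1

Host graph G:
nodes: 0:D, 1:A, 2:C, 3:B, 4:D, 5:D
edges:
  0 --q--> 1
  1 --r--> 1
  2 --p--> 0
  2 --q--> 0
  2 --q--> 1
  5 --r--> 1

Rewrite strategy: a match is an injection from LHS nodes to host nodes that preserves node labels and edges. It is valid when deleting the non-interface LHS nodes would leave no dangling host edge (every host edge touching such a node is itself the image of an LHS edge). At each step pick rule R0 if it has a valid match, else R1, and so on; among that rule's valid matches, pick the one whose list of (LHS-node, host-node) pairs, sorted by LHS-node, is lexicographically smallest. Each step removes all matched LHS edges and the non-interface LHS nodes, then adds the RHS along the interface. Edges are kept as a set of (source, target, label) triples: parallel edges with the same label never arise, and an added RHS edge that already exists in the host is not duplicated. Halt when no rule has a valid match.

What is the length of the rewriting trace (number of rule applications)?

[0] host  ⇒  6 nodes, 6 edges  {0-q->1 1-r->1 2-p->0 2-q->0 2-q->1 5-r->1}
[1] R0 @ {0↦1, 1↦4, 2↦5}  ⇒  4 nodes, 5 edges  {0-q->1 1-r->1 2-p->0 2-q->0 2-q->1}
[2] R1 @ {0↦2, 1↦1}  ⇒  4 nodes, 4 edges  {0-q->1 2-p->0 2-q->0 2-q->1}
final graph: no rule applies after step 2

Answer: 2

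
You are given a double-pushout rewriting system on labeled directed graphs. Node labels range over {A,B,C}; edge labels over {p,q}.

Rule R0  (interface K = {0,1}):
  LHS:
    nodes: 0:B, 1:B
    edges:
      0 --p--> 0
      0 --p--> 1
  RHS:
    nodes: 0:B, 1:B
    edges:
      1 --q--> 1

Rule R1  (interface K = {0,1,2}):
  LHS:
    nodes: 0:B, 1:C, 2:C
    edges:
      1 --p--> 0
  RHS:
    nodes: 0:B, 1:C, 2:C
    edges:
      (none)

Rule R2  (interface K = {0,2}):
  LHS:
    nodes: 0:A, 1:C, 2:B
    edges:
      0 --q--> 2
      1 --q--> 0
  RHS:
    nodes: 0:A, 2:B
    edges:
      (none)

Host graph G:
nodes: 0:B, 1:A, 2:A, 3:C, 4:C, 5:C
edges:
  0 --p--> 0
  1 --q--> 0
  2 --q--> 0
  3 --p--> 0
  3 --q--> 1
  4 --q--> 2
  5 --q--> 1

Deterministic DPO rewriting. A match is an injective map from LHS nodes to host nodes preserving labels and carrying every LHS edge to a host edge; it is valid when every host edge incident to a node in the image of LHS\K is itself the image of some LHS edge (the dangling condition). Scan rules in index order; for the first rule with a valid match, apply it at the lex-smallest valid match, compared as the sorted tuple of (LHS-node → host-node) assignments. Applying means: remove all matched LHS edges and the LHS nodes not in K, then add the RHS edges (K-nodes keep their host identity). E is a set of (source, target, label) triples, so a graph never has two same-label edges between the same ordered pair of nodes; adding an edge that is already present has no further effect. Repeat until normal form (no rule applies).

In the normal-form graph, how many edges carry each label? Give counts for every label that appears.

Answer: p:1 q:1

Rewrite trace:
start.  V:6 E:7  edges: 0-p->0 1-q->0 2-q->0 3-p->0 3-q->1 4-q->2 5-q->1
1. fire R1 via {0↦0, 1↦3, 2↦4}  →  V:6 E:6  edges: 0-p->0 1-q->0 2-q->0 3-q->1 4-q->2 5-q->1
2. fire R2 via {0↦1, 1↦3, 2↦0}  →  V:5 E:4  edges: 0-p->0 2-q->0 4-q->2 5-q->1
3. fire R2 via {0↦2, 1↦4, 2↦0}  →  V:4 E:2  edges: 0-p->0 5-q->1
normal form: no rule applies after step 3
NF edges: [(0, 0, 'p'), (5, 1, 'q')]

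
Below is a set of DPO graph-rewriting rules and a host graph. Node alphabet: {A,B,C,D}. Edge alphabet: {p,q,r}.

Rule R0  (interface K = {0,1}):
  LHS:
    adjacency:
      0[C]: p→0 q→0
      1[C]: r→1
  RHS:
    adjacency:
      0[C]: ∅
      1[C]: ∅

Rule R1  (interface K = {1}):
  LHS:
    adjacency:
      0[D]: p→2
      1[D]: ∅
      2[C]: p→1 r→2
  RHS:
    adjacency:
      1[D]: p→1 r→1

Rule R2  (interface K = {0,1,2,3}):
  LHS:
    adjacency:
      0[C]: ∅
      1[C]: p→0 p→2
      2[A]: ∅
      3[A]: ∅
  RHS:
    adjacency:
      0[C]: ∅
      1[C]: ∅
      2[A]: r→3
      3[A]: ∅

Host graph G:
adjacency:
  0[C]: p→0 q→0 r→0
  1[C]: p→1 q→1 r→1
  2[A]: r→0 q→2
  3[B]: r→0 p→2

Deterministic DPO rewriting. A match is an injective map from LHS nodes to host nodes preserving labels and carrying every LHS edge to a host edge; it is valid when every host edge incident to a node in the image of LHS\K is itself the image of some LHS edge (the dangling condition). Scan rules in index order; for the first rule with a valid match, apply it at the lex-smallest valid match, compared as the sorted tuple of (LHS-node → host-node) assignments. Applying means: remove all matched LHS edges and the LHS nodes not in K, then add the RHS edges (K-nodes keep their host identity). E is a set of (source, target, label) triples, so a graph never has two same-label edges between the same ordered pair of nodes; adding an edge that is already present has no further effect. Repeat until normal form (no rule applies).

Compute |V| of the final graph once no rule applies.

start.  V:4 E:10  edges: 0-p->0 0-q->0 0-r->0 1-p->1 1-q->1 1-r->1 2-r->0 2-q->2 3-r->0 3-p->2
1. fire R0 via {0↦0, 1↦1}  →  V:4 E:7  edges: 0-r->0 1-p->1 1-q->1 2-r->0 2-q->2 3-r->0 3-p->2
2. fire R0 via {0↦1, 1↦0}  →  V:4 E:4  edges: 2-r->0 2-q->2 3-r->0 3-p->2
normal form: no rule applies after step 2
NF nodes: {0:C, 1:C, 2:A, 3:B}

Answer: 4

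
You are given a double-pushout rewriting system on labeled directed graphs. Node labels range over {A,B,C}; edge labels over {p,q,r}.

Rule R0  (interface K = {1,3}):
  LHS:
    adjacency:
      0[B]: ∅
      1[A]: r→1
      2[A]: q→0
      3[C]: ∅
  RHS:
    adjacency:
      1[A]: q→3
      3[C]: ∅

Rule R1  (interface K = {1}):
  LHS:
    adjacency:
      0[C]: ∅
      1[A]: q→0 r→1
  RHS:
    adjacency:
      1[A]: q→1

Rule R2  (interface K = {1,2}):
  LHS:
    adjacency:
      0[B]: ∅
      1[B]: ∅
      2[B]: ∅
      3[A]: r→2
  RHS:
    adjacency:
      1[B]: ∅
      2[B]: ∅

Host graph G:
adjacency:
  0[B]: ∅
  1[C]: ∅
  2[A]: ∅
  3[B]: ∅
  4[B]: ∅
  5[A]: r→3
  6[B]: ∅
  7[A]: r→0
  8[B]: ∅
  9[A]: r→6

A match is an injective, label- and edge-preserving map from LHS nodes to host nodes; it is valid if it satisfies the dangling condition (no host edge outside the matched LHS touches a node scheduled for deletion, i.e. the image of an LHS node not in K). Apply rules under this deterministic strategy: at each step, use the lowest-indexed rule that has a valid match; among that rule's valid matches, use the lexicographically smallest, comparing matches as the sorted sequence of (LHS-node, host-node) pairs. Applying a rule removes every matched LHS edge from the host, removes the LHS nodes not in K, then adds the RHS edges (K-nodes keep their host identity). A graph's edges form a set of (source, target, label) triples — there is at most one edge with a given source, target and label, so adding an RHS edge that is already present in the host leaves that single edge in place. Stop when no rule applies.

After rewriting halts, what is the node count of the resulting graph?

Answer: 4

Rewrite trace:
start.  V:10 E:3  edges: 5-r->3 7-r->0 9-r->6
1. fire R2 via {0↦4, 1↦0, 2↦3, 3↦5}  →  V:8 E:2  edges: 7-r->0 9-r->6
2. fire R2 via {0↦3, 1↦0, 2↦6, 3↦9}  →  V:6 E:1  edges: 7-r->0
3. fire R2 via {0↦6, 1↦8, 2↦0, 3↦7}  →  V:4 E:0  edges: ∅
final graph: no rule applies after step 3
NF nodes: {0:B, 1:C, 2:A, 8:B}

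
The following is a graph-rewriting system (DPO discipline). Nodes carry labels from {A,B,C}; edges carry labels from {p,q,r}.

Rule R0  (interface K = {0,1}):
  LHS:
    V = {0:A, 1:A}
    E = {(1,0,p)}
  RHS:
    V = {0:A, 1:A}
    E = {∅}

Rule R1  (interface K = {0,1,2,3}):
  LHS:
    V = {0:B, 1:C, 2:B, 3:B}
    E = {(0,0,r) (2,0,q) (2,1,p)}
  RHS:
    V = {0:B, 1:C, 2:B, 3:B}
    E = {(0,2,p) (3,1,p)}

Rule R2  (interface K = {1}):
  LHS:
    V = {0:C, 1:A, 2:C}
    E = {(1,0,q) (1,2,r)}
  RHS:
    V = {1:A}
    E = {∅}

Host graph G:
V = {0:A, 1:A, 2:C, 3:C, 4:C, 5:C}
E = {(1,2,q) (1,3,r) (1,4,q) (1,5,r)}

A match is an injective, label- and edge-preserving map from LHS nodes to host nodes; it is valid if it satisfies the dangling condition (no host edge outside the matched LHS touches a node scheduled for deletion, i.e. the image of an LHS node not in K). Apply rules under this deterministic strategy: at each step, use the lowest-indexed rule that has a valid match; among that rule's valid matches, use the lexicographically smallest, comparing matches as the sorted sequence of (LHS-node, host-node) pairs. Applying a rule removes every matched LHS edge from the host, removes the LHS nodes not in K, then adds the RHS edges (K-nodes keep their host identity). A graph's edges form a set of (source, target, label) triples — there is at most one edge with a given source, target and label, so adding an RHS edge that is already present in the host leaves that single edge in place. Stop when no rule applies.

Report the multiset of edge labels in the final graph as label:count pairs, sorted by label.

initial: |V|=6 |E|=4  E = 1-q->2 1-r->3 1-q->4 1-r->5
step 1: apply R2 at {0↦2, 1↦1, 2↦3}  → |V|=4 |E|=2  E = 1-q->4 1-r->5
step 2: apply R2 at {0↦4, 1↦1, 2↦5}  → |V|=2 |E|=0  E = ∅
normal form: no rule applies after step 2
NF edges: []

Answer: (no edges)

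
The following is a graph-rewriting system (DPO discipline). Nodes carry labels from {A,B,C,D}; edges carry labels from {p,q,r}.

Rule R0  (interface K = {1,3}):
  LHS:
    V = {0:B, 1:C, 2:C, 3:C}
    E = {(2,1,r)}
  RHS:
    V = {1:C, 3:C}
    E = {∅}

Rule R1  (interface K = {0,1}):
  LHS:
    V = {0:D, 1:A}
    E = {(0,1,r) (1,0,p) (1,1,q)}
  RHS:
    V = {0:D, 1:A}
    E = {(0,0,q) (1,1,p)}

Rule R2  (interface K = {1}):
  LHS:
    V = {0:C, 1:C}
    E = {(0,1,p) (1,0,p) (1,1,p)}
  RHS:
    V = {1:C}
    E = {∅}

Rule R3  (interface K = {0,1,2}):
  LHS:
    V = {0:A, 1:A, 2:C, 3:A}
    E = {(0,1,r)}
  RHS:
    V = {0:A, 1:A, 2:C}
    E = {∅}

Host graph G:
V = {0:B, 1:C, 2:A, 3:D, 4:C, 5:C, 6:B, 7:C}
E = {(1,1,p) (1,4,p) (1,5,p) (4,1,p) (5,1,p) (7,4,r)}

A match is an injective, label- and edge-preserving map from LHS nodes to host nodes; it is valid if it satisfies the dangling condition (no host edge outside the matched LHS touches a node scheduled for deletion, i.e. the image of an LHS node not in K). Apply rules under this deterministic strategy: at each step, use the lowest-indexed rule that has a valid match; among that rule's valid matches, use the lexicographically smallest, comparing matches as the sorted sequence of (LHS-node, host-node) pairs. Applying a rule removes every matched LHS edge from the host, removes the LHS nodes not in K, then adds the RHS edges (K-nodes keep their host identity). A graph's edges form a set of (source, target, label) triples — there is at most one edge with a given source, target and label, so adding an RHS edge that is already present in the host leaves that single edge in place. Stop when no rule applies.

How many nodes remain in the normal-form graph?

Answer: 5

Rewrite trace:
initial: |V|=8 |E|=6  E = 1-p->1 1-p->4 1-p->5 4-p->1 5-p->1 7-r->4
step 1: apply R0 at {0↦0, 1↦4, 2↦7, 3↦1}  → |V|=6 |E|=5  E = 1-p->1 1-p->4 1-p->5 4-p->1 5-p->1
step 2: apply R2 at {0↦4, 1↦1}  → |V|=5 |E|=2  E = 1-p->5 5-p->1
normal form: no rule applies after step 2
NF nodes: {1:C, 2:A, 3:D, 5:C, 6:B}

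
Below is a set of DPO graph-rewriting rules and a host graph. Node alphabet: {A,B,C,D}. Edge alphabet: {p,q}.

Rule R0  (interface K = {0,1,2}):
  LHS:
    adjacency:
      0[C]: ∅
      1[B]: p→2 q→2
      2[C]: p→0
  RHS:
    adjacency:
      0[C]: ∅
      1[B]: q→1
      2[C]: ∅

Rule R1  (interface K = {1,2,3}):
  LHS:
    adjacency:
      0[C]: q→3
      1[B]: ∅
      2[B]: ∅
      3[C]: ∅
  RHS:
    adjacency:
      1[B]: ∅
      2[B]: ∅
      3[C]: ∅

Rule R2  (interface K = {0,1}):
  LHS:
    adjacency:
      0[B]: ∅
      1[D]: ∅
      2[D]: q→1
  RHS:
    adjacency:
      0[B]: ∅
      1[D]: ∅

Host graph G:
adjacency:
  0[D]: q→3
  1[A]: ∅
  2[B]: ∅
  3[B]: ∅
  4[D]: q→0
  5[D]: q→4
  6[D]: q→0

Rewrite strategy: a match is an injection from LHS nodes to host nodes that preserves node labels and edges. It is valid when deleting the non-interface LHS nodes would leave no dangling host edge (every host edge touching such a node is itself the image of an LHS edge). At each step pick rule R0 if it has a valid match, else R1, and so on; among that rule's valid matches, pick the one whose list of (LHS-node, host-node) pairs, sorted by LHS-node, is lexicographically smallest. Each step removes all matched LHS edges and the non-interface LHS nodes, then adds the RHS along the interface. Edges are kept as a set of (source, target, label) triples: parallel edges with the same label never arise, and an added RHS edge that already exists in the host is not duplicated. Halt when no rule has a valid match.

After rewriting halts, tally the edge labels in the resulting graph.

Answer: q:1

Derivation:
[0] host  ⇒  7 nodes, 4 edges  {0-q->3 4-q->0 5-q->4 6-q->0}
[1] R2 @ {0↦2, 1↦0, 2↦6}  ⇒  6 nodes, 3 edges  {0-q->3 4-q->0 5-q->4}
[2] R2 @ {0↦2, 1↦4, 2↦5}  ⇒  5 nodes, 2 edges  {0-q->3 4-q->0}
[3] R2 @ {0↦2, 1↦0, 2↦4}  ⇒  4 nodes, 1 edges  {0-q->3}
normal form: no rule applies after step 3
NF edges: [(0, 3, 'q')]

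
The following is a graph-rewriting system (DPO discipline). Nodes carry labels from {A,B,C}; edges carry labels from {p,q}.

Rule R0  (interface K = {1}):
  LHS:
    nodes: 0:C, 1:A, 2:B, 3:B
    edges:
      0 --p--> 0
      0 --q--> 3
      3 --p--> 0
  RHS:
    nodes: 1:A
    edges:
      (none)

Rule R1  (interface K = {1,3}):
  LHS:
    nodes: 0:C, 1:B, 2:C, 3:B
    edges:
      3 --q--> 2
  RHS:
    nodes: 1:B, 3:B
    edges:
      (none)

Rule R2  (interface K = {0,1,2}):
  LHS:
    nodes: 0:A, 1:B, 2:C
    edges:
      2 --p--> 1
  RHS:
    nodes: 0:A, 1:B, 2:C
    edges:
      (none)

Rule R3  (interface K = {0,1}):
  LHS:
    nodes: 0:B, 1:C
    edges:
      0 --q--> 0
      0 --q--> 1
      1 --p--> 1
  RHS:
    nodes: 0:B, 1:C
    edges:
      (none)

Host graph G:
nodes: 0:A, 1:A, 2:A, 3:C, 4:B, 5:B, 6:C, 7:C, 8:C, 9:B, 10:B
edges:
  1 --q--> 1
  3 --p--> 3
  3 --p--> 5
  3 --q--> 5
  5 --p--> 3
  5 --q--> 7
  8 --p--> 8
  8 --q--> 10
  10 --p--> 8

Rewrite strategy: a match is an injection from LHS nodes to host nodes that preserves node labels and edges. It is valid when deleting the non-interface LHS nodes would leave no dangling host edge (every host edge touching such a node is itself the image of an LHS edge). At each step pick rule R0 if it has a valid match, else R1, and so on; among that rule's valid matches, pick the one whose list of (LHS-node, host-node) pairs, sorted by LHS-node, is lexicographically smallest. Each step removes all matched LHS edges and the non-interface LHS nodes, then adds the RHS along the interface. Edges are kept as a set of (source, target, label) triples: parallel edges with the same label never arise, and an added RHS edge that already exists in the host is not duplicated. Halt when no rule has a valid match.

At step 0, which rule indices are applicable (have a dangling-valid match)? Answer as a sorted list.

R0: 6 valid matches — {0↦8, 1↦0, 2↦4, 3↦10}, {0↦8, 1↦0, 2↦9, 3↦10}, {0↦8, 1↦1, 2↦4, 3↦10} (+3 more)
R1: 3 valid matches — {0↦6, 1↦4, 2↦7, 3↦5}, {0↦6, 1↦9, 2↦7, 3↦5}, {0↦6, 1↦10, 2↦7, 3↦5}
R2: 3 valid matches — {0↦0, 1↦5, 2↦3}, {0↦1, 1↦5, 2↦3}, {0↦2, 1↦5, 2↦3}
R3: no valid match — LHS pattern not found

Answer: [R0,R1,R2]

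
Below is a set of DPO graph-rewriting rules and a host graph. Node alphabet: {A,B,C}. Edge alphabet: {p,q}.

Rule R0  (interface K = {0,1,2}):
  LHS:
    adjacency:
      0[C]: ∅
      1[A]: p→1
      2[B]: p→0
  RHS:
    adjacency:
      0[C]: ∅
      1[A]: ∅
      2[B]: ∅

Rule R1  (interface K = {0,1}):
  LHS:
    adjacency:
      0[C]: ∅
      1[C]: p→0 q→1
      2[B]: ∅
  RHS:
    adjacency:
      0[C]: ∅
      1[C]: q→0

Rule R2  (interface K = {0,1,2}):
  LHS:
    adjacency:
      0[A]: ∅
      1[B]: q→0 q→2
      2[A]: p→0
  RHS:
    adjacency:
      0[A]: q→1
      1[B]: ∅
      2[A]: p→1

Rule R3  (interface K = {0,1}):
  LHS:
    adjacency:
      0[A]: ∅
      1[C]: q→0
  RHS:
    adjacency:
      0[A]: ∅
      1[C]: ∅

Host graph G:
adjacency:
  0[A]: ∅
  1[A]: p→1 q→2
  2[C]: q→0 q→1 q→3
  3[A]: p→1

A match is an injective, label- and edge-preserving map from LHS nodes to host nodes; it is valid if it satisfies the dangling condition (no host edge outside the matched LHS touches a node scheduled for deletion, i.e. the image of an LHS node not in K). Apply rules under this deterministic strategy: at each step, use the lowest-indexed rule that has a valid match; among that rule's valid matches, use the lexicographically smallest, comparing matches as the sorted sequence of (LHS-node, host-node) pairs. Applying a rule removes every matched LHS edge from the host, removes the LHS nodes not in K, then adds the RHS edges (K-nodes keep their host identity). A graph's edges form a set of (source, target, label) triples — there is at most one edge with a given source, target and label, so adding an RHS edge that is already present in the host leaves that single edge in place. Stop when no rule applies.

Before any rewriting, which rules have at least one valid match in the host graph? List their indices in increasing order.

R0: no valid match — LHS pattern not found
R1: no valid match — LHS pattern not found
R2: no valid match — LHS pattern not found
R3: 3 valid matches — {0↦0, 1↦2}, {0↦1, 1↦2}, {0↦3, 1↦2}

Answer: [R3]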